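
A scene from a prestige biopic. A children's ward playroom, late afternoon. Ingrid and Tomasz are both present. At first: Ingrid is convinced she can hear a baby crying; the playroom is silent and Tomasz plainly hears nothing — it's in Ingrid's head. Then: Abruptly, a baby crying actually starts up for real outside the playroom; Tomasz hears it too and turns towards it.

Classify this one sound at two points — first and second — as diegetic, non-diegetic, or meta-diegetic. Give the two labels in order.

meta-diegetic, diegetic

First: only Ingrid 'hears' it — imagined, in her mind → meta-diegetic.
Second: now there's a real external source and Tomasz hears it too — in the story world → diegetic.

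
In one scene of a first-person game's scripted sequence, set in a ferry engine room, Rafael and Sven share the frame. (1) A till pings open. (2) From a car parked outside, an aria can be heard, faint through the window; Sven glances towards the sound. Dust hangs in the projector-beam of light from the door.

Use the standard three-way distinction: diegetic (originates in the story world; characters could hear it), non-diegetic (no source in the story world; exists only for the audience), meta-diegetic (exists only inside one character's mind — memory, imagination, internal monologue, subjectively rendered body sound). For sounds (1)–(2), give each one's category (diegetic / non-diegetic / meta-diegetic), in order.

diegetic, diegetic

(1) is diegetic: a till is a real object/event in the scene's world.
(2) off-screen diegetic: the source is out of frame but still in the story's space → diegetic.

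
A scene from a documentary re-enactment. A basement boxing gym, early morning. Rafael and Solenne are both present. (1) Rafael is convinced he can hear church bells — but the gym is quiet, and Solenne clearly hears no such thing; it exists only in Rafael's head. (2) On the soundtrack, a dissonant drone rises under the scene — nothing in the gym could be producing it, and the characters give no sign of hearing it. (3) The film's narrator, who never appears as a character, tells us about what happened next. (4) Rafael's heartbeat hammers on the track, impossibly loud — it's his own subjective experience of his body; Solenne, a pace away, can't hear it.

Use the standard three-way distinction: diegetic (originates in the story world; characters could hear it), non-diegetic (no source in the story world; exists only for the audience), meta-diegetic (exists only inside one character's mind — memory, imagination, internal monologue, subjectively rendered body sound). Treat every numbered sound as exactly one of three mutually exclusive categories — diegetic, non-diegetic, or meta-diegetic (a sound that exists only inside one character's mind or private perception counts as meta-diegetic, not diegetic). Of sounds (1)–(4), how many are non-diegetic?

2

(1) Rafael alone 'hears' it — an imagined sound, not present in the space → meta-diegetic.
(2) is non-diegetic: it has no source in the story world and no character can hear it — it's underscore.
(3) is non-diegetic: external voice-over — not a character, not heard by anyone in the scene.
(4) is meta-diegetic: a subjective body sound — Rafael's private perception, inaudible to Solenne.
Non-diegetic: (2), (3) — that's 2.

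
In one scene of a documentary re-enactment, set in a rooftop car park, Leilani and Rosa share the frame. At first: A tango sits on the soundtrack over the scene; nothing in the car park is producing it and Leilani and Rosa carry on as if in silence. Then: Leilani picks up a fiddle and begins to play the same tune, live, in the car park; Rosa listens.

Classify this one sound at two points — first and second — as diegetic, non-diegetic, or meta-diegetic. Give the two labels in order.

non-diegetic, diegetic

First: no in-world source exists and no character can hear it — underscore → non-diegetic.
Second: a fiddle is now a real source in the story world and the characters hear it → diegetic.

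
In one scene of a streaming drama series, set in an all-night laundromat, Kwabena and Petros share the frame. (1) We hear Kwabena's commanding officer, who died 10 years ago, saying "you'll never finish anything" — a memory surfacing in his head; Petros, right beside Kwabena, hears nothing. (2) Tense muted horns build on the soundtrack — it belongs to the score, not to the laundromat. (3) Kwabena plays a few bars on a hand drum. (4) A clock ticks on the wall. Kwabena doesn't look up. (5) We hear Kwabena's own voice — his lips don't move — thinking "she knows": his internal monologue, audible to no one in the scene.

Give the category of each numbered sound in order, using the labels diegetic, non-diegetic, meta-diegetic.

Sound (1): it's Kwabena's recollection rendered as sound; the other character can't hear it, so meta-diegetic.
(2) is non-diegetic: it has no source in the story world and no character can hear it — it's underscore.
(3) is diegetic: a character is playing a hand drum on screen.
(4) is diegetic: an in-world source (a clock); characters could hear it.
(5) is meta-diegetic: Kwabena's thought-voice: a private mental sound no other character can hear.

meta-diegetic, non-diegetic, diegetic, diegetic, meta-diegetic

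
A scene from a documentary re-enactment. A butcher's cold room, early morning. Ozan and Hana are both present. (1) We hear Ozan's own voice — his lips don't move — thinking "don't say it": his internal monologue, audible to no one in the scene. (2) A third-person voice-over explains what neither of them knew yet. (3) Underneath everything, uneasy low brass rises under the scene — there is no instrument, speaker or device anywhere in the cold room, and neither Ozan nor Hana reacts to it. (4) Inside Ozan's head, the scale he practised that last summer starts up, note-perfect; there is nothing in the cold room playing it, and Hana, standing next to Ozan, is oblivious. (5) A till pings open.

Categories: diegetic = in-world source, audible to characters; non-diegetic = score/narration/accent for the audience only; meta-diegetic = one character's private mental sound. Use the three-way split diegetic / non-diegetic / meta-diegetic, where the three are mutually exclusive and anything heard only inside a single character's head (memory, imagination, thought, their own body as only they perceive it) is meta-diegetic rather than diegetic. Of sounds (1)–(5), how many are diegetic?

Sound (1): Ozan's thought-voice: a private mental sound no other character can hear, so meta-diegetic.
(2) the narrator exists outside the story world, addressing only the audience → non-diegetic.
(3) it has no source in the story world and no character can hear it — it's underscore → non-diegetic.
(4) remembered music, private to Ozan — Hana is oblivious because it isn't in the room → meta-diegetic.
Sound (5): an in-world source (a till); characters could hear it, so diegetic.
Diegetic: (5) — that's 1.

1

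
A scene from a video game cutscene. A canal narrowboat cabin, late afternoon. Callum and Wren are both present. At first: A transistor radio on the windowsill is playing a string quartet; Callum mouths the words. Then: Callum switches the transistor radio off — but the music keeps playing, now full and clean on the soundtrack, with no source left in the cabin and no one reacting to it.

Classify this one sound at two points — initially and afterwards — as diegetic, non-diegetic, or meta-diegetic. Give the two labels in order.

diegetic, non-diegetic

Initially: a transistor radio is a real in-scene source and Callum reacts to it → diegetic.
Afterwards: there is no longer any in-world source and no one can hear it — it has become underscore → non-diegetic.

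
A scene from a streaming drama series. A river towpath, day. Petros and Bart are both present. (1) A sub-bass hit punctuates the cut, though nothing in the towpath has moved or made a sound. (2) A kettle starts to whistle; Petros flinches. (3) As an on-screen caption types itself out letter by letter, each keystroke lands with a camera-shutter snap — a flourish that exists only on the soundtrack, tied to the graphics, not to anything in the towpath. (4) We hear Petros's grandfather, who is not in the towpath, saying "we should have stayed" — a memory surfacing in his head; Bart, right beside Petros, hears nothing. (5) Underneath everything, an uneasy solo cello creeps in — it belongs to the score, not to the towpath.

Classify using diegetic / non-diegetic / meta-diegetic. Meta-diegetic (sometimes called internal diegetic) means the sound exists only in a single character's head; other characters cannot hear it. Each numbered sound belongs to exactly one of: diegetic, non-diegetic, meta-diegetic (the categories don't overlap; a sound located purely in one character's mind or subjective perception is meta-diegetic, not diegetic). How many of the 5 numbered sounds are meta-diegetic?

(1) nothing in the scene produces it; it's an accent added for the audience → non-diegetic.
Sound (2): a kettle is a real object/event in the scene's world, so diegetic.
(3) is non-diegetic: it accompanies on-screen graphics, not anything inside the story world.
(4) it's Petros's recollection rendered as sound; the other character can't hear it → meta-diegetic.
(5) is non-diegetic: it has no source in the story world and no character can hear it — it's underscore.
So 1 of the 5 is meta-diegetic: (4).

1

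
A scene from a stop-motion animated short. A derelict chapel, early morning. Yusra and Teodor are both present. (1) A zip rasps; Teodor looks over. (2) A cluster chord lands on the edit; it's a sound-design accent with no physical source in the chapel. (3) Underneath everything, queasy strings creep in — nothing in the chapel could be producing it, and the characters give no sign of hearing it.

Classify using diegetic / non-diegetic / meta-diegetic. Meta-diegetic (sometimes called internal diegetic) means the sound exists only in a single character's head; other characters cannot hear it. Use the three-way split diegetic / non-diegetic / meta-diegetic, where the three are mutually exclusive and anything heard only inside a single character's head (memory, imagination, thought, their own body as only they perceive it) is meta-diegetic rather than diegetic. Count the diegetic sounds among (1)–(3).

Sound (1): an in-world source (a zip); characters could hear it, so diegetic.
(2) is non-diegetic: it's a sound-design accent with no in-world source; no one in the scene can hear it.
(3) is non-diegetic: score with no on-screen or off-screen source; it exists for the audience alone.
Diegetic: (1) — that's 1.

1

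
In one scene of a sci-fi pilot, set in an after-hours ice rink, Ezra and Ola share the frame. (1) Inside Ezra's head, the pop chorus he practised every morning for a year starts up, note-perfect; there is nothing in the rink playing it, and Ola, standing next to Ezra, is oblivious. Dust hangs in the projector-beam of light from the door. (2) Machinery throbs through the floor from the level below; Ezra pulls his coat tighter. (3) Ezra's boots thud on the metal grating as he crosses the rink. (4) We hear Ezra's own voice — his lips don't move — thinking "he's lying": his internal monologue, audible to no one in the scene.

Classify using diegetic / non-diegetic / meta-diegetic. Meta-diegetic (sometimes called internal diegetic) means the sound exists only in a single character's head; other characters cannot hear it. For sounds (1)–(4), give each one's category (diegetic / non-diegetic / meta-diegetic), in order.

meta-diegetic, diegetic, diegetic, meta-diegetic

Sound (1): the music is a memory playing inside Ezra's mind alone; no real-world source, Ola can't hear it, so meta-diegetic.
(2) ambient/room sound belonging to the story's physical space → diegetic.
(3) a character's body making contact with the set — an in-world sound → diegetic.
(4) Ezra's thought-voice: a private mental sound no other character can hear → meta-diegetic.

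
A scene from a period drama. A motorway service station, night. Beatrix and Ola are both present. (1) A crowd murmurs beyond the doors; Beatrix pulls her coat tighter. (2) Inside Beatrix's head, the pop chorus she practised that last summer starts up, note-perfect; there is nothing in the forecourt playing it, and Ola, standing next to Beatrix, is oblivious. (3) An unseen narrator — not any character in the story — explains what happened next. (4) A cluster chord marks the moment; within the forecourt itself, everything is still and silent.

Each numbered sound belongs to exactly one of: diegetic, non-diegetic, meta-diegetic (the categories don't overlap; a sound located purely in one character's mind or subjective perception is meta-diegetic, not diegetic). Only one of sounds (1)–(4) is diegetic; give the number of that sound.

1

(1) is diegetic: ambient/room sound belonging to the story's physical space.
Sound (2): the music is a memory playing inside Beatrix's mind alone; no real-world source, Ola can't hear it, so meta-diegetic.
Sound (3): the narrator exists outside the story world, addressing only the audience, so non-diegetic.
Sound (4): nothing in the scene produces it; it's an accent added for the audience, so non-diegetic.
Only (1) is diegetic.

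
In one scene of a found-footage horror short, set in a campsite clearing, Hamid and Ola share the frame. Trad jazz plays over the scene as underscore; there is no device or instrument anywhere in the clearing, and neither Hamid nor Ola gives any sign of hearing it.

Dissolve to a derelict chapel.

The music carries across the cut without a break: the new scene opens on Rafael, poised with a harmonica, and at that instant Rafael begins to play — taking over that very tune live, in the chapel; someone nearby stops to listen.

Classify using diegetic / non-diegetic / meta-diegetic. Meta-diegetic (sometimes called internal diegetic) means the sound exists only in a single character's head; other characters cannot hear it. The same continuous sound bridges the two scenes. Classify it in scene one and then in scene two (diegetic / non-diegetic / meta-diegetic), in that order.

Scene one: there's no in-world source anywhere and no character hears it — underscore for the audience only → non-diegetic.
Scene two: from the moment Rafael starts playing, the tune is being performed on a harmonica inside the story world and another character hears it → diegetic.

non-diegetic, diegetic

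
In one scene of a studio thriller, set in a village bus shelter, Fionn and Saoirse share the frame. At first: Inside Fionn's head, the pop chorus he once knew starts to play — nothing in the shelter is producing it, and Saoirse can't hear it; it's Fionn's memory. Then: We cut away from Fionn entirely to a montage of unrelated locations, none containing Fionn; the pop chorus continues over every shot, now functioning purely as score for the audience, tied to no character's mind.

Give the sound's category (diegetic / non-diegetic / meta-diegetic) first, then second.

First: the music lives inside Fionn's mind alone; Saoirse can't hear it → meta-diegetic.
Second: once it plays over shots Fionn isn't in, detached from any character's subjectivity, it's conventional underscore → non-diegetic.

meta-diegetic, non-diegetic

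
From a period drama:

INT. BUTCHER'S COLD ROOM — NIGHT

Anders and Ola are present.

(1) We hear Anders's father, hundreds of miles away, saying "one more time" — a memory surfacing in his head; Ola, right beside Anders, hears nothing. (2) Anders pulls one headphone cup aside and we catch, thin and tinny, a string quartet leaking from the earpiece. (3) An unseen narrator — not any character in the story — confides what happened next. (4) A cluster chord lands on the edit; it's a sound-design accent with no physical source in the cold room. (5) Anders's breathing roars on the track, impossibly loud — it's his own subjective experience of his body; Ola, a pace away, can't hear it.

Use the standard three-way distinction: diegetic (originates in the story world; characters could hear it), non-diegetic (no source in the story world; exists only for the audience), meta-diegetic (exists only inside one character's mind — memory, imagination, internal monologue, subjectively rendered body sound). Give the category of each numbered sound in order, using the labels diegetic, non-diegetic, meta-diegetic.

(1) is meta-diegetic: it's Anders's recollection rendered as sound; the other character can't hear it.
(2) the earpiece is a real device on Anders's head — source music → diegetic.
(3) is non-diegetic: external voice-over — not a character, not heard by anyone in the scene.
Sound (4): it's a sound-design accent with no in-world source; no one in the scene can hear it, so non-diegetic.
Sound (5): point-of-audition from inside Anders's body; not a sound in the room, so meta-diegetic.

meta-diegetic, diegetic, non-diegetic, non-diegetic, meta-diegetic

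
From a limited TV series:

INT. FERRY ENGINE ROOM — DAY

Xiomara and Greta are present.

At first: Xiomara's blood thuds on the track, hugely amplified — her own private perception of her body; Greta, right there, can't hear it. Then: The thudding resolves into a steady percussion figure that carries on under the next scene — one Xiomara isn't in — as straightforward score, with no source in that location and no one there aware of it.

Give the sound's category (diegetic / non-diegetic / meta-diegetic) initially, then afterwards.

Initially: it's Xiomara's subjective body sound, inaudible to Greta → meta-diegetic.
Afterwards: detached from Xiomara and playing as sourceless score over a scene she isn't in — for the audience only → non-diegetic.

meta-diegetic, non-diegetic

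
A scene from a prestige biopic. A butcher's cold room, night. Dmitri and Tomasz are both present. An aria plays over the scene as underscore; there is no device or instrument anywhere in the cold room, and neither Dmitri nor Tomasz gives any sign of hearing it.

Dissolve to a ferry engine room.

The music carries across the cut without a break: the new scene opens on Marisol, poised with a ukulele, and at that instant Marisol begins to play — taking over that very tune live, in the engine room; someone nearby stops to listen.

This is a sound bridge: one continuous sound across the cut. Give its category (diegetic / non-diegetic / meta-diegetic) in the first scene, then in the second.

non-diegetic, diegetic

Scene one: there's no in-world source anywhere and no character hears it — underscore for the audience only → non-diegetic.
Scene two: from the moment Marisol starts playing, the tune is being performed on a ukulele inside the story world and another character hears it → diegetic.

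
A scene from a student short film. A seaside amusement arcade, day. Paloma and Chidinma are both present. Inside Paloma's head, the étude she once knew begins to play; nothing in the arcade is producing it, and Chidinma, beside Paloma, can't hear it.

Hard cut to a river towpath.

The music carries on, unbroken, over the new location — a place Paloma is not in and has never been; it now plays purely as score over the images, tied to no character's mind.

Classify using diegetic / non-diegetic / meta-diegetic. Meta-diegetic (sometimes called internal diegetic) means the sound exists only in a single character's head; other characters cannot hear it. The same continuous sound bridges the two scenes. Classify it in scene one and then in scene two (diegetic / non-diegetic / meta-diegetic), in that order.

Scene one: the music exists only inside Paloma's mind; Chidinma can't hear it → meta-diegetic.
Scene two: it's detached from Paloma entirely and plays over unrelated images with no in-world source — conventional underscore → non-diegetic.

meta-diegetic, non-diegetic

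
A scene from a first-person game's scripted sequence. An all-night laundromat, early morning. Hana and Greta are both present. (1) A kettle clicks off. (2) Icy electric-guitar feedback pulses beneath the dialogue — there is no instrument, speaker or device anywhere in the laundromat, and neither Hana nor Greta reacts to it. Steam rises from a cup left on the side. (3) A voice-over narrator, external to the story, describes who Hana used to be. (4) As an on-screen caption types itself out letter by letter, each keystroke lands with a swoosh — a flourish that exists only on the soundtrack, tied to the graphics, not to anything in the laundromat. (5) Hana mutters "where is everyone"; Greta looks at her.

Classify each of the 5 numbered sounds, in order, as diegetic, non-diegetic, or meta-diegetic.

diegetic, non-diegetic, non-diegetic, non-diegetic, diegetic

Sound (1): a kettle is a real object/event in the scene's world, so diegetic.
(2) it has no source in the story world and no character can hear it — it's underscore → non-diegetic.
(3) is non-diegetic: external voice-over — not a character, not heard by anyone in the scene.
(4) is non-diegetic: the caption isn't part of the story world, so neither is the sound tied to it.
Sound (5): spoken by a character present in the story world, so diegetic.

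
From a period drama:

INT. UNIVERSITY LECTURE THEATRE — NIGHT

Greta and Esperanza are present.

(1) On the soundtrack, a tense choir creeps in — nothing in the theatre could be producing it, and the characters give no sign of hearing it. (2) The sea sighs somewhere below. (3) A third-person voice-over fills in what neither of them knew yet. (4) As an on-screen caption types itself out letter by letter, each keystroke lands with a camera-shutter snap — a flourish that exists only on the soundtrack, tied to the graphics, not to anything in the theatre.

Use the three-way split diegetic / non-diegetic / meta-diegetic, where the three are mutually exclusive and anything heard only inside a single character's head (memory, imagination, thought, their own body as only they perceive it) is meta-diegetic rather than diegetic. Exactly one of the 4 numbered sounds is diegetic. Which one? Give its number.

2

(1) score with no on-screen or off-screen source; it exists for the audience alone → non-diegetic.
Sound (2): it's the actual ambient sound of the location, so diegetic.
(3) is non-diegetic: commentary laid over the scene from outside the fiction.
(4) is non-diegetic: sound married to a title/caption — outside the diegesis by definition.
Only (2) is diegetic.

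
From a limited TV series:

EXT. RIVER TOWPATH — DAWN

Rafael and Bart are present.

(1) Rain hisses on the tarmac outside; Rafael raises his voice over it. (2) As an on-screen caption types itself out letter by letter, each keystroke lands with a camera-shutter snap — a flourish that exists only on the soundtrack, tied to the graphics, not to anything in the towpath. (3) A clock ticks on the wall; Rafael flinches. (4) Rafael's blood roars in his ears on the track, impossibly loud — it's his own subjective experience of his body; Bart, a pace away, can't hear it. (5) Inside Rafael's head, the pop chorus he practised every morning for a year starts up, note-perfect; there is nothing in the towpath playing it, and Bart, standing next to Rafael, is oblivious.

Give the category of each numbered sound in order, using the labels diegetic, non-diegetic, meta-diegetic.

diegetic, non-diegetic, diegetic, meta-diegetic, meta-diegetic

Sound (1): ambient/room sound belonging to the story's physical space, so diegetic.
(2) sound married to a title/caption — outside the diegesis by definition → non-diegetic.
(3) is diegetic: a clock is a real object/event in the scene's world.
(4) it's Rafael's internal bodily sensation rendered as sound; only Rafael 'hears' it → meta-diegetic.
(5) it lives in Rafael's subjectivity, not in the towpath → meta-diegetic.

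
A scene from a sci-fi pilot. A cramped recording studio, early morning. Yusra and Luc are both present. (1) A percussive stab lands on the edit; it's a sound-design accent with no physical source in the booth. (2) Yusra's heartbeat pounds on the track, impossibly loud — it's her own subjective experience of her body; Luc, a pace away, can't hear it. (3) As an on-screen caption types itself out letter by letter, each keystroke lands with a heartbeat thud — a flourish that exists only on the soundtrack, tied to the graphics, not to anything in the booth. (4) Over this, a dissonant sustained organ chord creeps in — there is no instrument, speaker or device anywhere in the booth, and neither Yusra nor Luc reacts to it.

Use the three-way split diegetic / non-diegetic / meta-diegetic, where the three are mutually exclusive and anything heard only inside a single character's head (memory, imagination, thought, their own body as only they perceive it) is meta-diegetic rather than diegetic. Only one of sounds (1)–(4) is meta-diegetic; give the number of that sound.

2

(1) is non-diegetic: nothing in the scene produces it; it's an accent added for the audience.
(2) a subjective body sound — Yusra's private perception, inaudible to Luc → meta-diegetic.
(3) is non-diegetic: it accompanies on-screen graphics, not anything inside the story world.
(4) is non-diegetic: score with no on-screen or off-screen source; it exists for the audience alone.
Only (2) is meta-diegetic.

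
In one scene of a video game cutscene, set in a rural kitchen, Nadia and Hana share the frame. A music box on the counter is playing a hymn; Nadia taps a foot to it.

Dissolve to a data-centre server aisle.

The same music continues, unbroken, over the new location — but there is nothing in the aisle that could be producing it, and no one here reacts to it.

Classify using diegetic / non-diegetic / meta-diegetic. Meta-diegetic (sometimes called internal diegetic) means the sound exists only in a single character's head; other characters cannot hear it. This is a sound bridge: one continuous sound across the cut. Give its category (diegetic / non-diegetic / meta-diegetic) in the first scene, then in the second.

Scene one: a music box is an on-screen source and Nadia reacts to it → diegetic.
Scene two: there is no source in the aisle and no one hears it — it's now underscore → non-diegetic.

diegetic, non-diegetic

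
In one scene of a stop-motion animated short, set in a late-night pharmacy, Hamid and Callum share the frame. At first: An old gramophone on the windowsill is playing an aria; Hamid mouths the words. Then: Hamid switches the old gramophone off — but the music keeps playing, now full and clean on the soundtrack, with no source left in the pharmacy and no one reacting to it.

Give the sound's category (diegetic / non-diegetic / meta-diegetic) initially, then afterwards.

Initially: an old gramophone is a real in-scene source and Hamid reacts to it → diegetic.
Afterwards: there is no longer any in-world source and no one can hear it — it has become underscore → non-diegetic.

diegetic, non-diegetic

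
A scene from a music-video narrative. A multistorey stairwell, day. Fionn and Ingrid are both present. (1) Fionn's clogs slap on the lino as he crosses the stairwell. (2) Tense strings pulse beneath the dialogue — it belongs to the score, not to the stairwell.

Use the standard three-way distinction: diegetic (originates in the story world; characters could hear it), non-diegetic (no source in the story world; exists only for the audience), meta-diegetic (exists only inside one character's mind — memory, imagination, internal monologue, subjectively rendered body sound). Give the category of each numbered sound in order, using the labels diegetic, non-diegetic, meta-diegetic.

diegetic, non-diegetic

Sound (1): a character's body making contact with the set — an in-world sound, so diegetic.
(2) is non-diegetic: score with no on-screen or off-screen source; it exists for the audience alone.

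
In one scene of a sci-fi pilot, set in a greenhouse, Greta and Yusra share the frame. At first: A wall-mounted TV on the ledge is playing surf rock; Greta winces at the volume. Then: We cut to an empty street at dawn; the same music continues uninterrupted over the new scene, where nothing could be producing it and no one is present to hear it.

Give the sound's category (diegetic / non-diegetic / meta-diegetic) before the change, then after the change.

diegetic, non-diegetic

Before the change: a wall-mounted TV is a real in-scene source and Greta reacts to it → diegetic.
After the change: there is no longer any in-world source and no one can hear it — it has become underscore → non-diegetic.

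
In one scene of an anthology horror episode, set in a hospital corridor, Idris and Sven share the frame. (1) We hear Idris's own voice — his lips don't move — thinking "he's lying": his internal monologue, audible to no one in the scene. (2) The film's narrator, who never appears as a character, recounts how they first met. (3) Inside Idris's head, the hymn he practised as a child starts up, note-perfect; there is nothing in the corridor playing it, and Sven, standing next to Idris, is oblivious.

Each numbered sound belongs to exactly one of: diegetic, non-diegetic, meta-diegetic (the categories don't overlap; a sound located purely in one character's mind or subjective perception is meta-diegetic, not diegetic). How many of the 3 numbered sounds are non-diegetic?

Sound (1): Idris's thought-voice: a private mental sound no other character can hear, so meta-diegetic.
(2) external voice-over — not a character, not heard by anyone in the scene → non-diegetic.
(3) remembered music, private to Idris — Sven is oblivious because it isn't in the room → meta-diegetic.
Non-diegetic: (2) — that's 1.

1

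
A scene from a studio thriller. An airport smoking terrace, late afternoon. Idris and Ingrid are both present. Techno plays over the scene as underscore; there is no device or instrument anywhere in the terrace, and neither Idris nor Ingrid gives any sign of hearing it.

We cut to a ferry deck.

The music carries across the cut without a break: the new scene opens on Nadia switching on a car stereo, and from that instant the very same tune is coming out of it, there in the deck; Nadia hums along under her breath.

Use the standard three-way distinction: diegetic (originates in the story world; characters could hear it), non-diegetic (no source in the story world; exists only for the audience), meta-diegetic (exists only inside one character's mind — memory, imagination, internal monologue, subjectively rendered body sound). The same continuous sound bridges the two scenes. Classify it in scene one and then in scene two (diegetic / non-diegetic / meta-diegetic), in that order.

Scene one: there's no in-world source anywhere and no character hears it — underscore for the audience only → non-diegetic.
Scene two: once Nadia turns on a car stereo, the music has a real source in the story world and Nadia reacts to it → diegetic.

non-diegetic, diegetic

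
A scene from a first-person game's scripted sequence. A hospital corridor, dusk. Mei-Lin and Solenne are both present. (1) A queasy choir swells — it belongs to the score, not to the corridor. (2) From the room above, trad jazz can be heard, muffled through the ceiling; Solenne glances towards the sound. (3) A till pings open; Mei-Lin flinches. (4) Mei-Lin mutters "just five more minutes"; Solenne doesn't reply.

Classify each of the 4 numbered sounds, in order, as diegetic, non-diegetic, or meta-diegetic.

non-diegetic, diegetic, diegetic, diegetic

Sound (1): nothing in the corridor produces it and the characters don't hear it — pure soundtrack, so non-diegetic.
Sound (2): the music has an off-screen but real-world source and a character hears it, so diegetic.
(3) is diegetic: an in-world source (a till); characters could hear it.
(4) is diegetic: Mei-Lin is a character speaking aloud in the scene.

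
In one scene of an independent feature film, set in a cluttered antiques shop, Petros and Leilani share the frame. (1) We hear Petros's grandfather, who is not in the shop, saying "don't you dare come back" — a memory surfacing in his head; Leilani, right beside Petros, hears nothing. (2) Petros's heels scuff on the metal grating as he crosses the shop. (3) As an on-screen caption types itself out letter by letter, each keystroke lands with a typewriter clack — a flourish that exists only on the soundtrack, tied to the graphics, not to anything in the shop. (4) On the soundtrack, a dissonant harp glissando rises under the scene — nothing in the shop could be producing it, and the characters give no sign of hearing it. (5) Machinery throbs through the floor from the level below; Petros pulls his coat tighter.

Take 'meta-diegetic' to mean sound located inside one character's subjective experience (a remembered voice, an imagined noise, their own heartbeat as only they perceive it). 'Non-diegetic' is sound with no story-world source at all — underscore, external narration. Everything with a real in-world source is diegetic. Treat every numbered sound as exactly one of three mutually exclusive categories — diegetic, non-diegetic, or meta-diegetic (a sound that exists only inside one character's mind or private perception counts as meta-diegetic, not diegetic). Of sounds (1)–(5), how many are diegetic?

2

Sound (1): it's Petros's recollection rendered as sound; the other character can't hear it, so meta-diegetic.
Sound (2): it's the physical sound of Petros moving in the space, so diegetic.
(3) is non-diegetic: the caption isn't part of the story world, so neither is the sound tied to it.
(4) nothing in the shop produces it and the characters don't hear it — pure soundtrack → non-diegetic.
Sound (5): it's the actual ambient sound of the location, so diegetic.
So 2 of the 5 are diegetic: (2), (5).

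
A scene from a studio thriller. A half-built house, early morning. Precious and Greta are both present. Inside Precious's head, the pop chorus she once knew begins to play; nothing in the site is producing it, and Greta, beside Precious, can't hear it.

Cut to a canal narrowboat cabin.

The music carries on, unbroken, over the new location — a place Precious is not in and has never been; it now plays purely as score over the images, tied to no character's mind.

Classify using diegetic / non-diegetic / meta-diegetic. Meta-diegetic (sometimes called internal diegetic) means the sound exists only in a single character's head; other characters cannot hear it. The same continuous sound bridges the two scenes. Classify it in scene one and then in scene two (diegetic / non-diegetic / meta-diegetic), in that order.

meta-diegetic, non-diegetic

Scene one: the music exists only inside Precious's mind; Greta can't hear it → meta-diegetic.
Scene two: it's detached from Precious entirely and plays over unrelated images with no in-world source — conventional underscore → non-diegetic.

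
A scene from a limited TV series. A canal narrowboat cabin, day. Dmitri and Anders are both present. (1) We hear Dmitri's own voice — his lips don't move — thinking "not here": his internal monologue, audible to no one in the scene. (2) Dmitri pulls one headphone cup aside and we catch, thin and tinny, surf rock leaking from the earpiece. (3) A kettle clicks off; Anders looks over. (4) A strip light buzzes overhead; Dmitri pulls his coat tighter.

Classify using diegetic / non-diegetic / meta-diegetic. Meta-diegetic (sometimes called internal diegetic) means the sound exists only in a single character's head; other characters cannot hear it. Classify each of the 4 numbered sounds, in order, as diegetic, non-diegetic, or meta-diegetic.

meta-diegetic, diegetic, diegetic, diegetic

(1) it's Dmitri's unspoken thought, heard only by the audience via his subjectivity → meta-diegetic.
Sound (2): it's leaking from a physical pair of headphones in the scene, so diegetic.
Sound (3): an in-world source (a kettle); characters could hear it, so diegetic.
(4) is diegetic: it's the actual ambient sound of the location.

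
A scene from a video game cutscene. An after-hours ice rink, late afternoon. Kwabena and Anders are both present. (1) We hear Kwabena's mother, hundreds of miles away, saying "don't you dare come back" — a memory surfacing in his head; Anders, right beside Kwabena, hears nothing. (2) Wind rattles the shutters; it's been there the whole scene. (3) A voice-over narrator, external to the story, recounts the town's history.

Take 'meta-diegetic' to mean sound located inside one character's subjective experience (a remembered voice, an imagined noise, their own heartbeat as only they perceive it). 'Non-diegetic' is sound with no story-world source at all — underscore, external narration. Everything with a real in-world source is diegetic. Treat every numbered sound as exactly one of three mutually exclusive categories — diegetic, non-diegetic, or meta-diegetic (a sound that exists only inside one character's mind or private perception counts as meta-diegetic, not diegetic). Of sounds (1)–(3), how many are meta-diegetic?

(1) the voice is a memory playing only inside Kwabena's mind; Anders can't hear it → meta-diegetic.
(2) is diegetic: ambient/room sound belonging to the story's physical space.
(3) external voice-over — not a character, not heard by anyone in the scene → non-diegetic.
So 1 of the 3 is meta-diegetic: (1).

1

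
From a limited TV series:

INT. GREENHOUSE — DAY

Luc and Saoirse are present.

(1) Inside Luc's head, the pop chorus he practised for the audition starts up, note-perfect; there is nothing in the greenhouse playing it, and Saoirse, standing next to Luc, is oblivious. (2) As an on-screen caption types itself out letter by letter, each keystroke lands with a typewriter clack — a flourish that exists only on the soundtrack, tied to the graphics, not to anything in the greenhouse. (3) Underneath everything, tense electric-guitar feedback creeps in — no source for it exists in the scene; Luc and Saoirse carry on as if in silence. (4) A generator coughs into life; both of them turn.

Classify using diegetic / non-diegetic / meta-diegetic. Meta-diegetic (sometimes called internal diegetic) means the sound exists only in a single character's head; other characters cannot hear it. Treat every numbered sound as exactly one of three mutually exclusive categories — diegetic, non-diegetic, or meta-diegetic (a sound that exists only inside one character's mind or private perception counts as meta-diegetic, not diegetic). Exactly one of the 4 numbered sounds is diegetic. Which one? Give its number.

Sound (1): the music is a memory playing inside Luc's mind alone; no real-world source, Saoirse can't hear it, so meta-diegetic.
(2) is non-diegetic: it accompanies on-screen graphics, not anything inside the story world.
(3) it has no source in the story world and no character can hear it — it's underscore → non-diegetic.
Sound (4): a generator is a real object/event in the scene's world, so diegetic.
Only (4) is diegetic.

4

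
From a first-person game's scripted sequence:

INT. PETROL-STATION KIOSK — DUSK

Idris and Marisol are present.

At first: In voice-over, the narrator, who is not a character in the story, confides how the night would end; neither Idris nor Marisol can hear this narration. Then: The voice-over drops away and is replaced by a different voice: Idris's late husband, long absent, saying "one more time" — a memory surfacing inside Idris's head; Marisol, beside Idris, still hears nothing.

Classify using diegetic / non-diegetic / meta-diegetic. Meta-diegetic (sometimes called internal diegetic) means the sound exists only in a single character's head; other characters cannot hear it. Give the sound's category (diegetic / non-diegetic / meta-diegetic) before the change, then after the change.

non-diegetic, meta-diegetic

Before the change: the external narrator addresses only the audience — outside the story world → non-diegetic.
After the change: the replacement voice is a memory inside Idris's mind specifically → meta-diegetic.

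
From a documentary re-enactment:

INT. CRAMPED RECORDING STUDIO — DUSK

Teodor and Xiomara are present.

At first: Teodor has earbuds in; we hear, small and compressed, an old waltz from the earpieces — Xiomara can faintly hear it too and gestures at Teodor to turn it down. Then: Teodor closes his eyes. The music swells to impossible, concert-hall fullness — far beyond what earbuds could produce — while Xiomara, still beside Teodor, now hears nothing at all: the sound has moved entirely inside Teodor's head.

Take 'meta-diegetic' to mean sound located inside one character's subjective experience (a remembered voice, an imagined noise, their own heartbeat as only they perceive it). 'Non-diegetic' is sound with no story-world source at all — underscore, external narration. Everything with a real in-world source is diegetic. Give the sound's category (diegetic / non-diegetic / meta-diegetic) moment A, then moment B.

diegetic, meta-diegetic

Moment A: the earbuds are a physical source both characters can hear → diegetic.
Moment B: the music now exists only as Teodor's subjective experience; Xiomara can no longer hear it → meta-diegetic.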